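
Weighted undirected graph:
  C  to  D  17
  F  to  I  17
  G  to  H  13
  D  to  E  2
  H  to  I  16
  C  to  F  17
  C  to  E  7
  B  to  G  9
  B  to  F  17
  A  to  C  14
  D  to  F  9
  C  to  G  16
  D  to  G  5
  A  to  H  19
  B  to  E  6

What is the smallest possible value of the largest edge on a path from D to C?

Checking several routes:
D-E-B-F-I-H-G-C: max(2, 6, 17, 17, 16, 13, 16) = 17
D-E-C: max(2, 7) = 7
D-E-B-G-C: max(2, 6, 9, 16) = 16
D-G-C: max(5, 16) = 16
D-G-B-E-C: max(5, 9, 6, 7) = 9
D-E-B-F-C: max(2, 6, 17, 17) = 17
The minimum achievable maximum is 7.

7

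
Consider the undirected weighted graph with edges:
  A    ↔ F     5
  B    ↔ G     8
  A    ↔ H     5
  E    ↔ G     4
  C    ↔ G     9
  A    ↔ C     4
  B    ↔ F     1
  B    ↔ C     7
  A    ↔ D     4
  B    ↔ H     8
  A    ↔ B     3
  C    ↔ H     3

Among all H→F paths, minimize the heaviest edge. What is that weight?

4

Checking several routes:
H→C→A→B→F: max(3, 4, 3, 1) = 4
H→C→A→F: max(3, 4, 5) = 5
H→A→F: max(5, 5) = 5
Best route has worst link 4.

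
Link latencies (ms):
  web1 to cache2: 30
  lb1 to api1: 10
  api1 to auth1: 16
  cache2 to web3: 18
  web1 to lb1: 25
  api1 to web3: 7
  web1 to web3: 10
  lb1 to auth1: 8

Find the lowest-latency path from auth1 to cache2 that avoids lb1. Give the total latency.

41

Routes from auth1 to cache2 avoiding lb1:
auth1 -> api1 -> web3 -> cache2: 16 + 7 + 18 = 41
auth1 -> api1 -> web3 -> web1 -> cache2: 16 + 7 + 10 + 30 = 63
The minimum is 41 ms.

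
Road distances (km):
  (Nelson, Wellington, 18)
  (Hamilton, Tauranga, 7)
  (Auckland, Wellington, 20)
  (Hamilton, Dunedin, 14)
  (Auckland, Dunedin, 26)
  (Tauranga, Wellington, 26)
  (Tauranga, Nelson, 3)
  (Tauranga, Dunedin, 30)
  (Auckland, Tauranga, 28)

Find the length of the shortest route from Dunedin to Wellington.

42

Checking several routes:
Dunedin - Hamilton - Tauranga - Nelson - Wellington: 14 + 7 + 3 + 18 = 42
Dunedin - Auckland - Wellington: 26 + 20 = 46
Dunedin - Hamilton - Tauranga - Wellington: 14 + 7 + 26 = 47
The minimum is 42 km.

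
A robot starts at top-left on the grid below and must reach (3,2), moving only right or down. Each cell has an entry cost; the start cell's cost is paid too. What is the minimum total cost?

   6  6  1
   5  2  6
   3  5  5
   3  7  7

30

Take [0,0] → [1,0] → [1,1] → [2,1] → [2,2] → [3,2] for a total of 6 + 5 + 2 + 5 + 5 + 7 = 30.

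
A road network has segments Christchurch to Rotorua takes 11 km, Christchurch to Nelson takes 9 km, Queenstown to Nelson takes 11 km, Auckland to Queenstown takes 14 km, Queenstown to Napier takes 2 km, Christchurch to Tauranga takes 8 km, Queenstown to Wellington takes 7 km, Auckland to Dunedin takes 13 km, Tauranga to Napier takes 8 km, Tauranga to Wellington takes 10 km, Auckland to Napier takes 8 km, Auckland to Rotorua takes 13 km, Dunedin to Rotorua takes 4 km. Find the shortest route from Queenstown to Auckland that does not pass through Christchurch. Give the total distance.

10

Paths from Queenstown to Auckland avoiding Christchurch:
Queenstown -> Auckland: 14
Queenstown -> Napier -> Auckland: 2 + 8 = 10
Queenstown -> Wellington -> Tauranga -> Napier -> Auckland: 7 + 10 + 8 + 8 = 33
Shortest: 10 km.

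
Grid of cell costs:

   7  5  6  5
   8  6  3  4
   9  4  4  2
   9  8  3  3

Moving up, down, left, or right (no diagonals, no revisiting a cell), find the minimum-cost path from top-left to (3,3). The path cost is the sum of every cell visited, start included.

30

Cheapest: [0,0] -> [0,1] -> [0,2] -> [1,2] -> [1,3] -> [2,3] -> [3,3]
  7 + 5 + 6 + 3 + 4 + 2 + 3 = 30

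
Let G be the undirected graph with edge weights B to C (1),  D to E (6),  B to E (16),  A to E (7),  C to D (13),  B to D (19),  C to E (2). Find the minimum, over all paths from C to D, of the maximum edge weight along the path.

6

Comparing a few candidate routes:
C-B-E-D: max(1, 16, 6) = 16
C-D: max(13) = 13
C-E-D: max(2, 6) = 6
Smallest bottleneck: 6.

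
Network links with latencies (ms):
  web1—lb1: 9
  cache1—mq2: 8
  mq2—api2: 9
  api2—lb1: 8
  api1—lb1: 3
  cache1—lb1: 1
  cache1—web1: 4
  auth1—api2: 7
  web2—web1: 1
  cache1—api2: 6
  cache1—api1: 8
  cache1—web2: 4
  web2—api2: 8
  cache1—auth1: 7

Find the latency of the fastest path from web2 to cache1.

4

Checking several routes:
web2 → cache1: 4
web2 → api2 → lb1 → cache1: 8 + 8 + 1 = 17
web2 → api2 → cache1: 8 + 6 = 14
web2 → web1 → lb1 → cache1: 1 + 9 + 1 = 11
web2 → web1 → cache1: 1 + 4 = 5
The minimum is 4 ms.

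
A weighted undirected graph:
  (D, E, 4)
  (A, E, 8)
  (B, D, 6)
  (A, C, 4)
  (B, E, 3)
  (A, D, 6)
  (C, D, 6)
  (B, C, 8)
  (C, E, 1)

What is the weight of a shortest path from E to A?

Some routes from E to A:
E → A: 8
E → C → D → A: 1 + 6 + 6 = 13
E → D → C → A: 4 + 6 + 4 = 14
E → C → A: 1 + 4 = 5
E → D → A: 4 + 6 = 10
The minimum is 5.

5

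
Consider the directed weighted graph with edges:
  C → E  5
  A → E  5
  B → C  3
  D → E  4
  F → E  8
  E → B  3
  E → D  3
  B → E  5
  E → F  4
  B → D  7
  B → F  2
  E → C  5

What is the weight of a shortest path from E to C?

Paths from E to C:
E -> B -> C: 3 + 3 = 6
E -> C: 5
The minimum is 5.

5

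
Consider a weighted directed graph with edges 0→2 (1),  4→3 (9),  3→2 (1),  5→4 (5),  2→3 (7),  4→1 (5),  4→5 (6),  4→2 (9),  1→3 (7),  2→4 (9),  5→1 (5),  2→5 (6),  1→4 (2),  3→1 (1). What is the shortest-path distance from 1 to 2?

Routes from 1 to 2:
1 → 4 → 3 → 2: 2 + 9 + 1 = 12
1 → 3 → 2: 7 + 1 = 8
1 → 4 → 2: 2 + 9 = 11
Best route has total 8.

8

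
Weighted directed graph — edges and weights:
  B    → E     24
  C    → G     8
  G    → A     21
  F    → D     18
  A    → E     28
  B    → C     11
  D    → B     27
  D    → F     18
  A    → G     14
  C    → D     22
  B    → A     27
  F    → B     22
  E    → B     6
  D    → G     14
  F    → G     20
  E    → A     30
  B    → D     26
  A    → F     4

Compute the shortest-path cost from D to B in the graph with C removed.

27

Some routes from D to B avoiding C:
D -> G -> A -> F -> B: 14 + 21 + 4 + 22 = 61
D -> G -> A -> E -> B: 14 + 21 + 28 + 6 = 69
D -> F -> B: 18 + 22 = 40
D -> B: 27
Best route has total 27.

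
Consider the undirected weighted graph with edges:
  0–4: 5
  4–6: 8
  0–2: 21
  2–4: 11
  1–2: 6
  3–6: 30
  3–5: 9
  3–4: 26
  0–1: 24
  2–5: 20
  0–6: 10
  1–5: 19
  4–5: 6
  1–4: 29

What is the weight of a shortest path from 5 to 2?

Some routes from 5 to 2:
5 → 2: 20
5 → 4 → 0 → 2: 6 + 5 + 21 = 32
5 → 1 → 2: 19 + 6 = 25
5 → 4 → 2: 6 + 11 = 17
The minimum is 17.

17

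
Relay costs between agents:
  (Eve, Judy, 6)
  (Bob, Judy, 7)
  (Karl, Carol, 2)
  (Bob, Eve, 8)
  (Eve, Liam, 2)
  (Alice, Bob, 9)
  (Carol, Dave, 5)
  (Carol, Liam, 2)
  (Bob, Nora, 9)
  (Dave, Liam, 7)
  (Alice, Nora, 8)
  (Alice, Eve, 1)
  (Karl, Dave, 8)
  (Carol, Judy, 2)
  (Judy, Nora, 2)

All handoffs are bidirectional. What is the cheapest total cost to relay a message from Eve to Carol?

4

Checking several routes:
Eve - Liam - Dave - Carol: 2 + 7 + 5 = 14
Eve - Bob - Judy - Carol: 8 + 7 + 2 = 17
Eve - Alice - Nora - Judy - Carol: 1 + 8 + 2 + 2 = 13
Eve - Liam - Carol: 2 + 2 = 4
Eve - Judy - Carol: 6 + 2 = 8
Best route has total 4.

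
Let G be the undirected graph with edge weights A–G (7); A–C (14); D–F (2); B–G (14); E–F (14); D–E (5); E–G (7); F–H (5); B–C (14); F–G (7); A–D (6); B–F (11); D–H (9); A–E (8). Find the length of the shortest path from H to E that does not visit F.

Paths from H to E avoiding F:
H - D - E: 9 + 5 = 14
H - D - A - C - B - G - E: 9 + 6 + 14 + 14 + 14 + 7 = 64
H - D - A - G - E: 9 + 6 + 7 + 7 = 29
H - D - A - E: 9 + 6 + 8 = 23
The minimum is 14.

14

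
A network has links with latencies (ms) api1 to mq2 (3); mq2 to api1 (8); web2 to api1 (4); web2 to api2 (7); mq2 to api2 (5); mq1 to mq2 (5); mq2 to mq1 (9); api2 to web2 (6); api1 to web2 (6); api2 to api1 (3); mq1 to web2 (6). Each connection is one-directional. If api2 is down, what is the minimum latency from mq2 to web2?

14

Paths from mq2 to web2 avoiding api2:
mq2 → api1 → web2: 8 + 6 = 14
mq2 → mq1 → web2: 9 + 6 = 15
Best route has total 14 ms.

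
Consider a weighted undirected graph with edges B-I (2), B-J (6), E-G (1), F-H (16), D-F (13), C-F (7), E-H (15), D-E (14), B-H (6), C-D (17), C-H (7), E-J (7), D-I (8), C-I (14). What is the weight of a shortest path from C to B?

Some routes from C to B:
C→I→B: 14 + 2 = 16
C→F→H→B: 7 + 16 + 6 = 29
C→D→I→B: 17 + 8 + 2 = 27
C→H→B: 7 + 6 = 13
The minimum is 13.

13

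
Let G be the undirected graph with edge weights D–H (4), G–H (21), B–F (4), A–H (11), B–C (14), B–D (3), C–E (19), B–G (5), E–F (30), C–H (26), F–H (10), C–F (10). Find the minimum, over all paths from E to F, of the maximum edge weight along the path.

Comparing a few candidate routes:
E → C → B → G → H → F: max(19, 14, 5, 21, 10) = 21
E → C → F: max(19, 10) = 19
E → C → H → F: max(19, 26, 10) = 26
E → C → B → D → H → F: max(19, 14, 3, 4, 10) = 19
E → C → B → F: max(19, 14, 4) = 19
The minimum achievable maximum is 19.

19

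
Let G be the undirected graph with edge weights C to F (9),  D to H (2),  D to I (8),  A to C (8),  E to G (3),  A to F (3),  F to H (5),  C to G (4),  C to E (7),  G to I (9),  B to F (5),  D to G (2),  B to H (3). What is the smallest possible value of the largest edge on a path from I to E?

8

A few of the I→E routes:
I-D-H-F-A-C-G-E: max(8, 2, 5, 3, 8, 4, 3) = 8
I-D-H-B-F-A-C-E: max(8, 2, 3, 5, 3, 8, 7) = 8
I-D-G-E: max(8, 2, 3) = 8
I-D-H-F-A-C-E: max(8, 2, 5, 3, 8, 7) = 8
I-D-H-B-F-A-C-G-E: max(8, 2, 3, 5, 3, 8, 4, 3) = 8
The minimum achievable maximum is 8.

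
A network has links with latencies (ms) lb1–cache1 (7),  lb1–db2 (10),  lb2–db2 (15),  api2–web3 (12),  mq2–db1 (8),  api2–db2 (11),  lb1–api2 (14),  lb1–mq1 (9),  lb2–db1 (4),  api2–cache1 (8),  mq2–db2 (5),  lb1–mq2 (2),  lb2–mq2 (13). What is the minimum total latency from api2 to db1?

24

A few of the api2→db1 routes:
api2 - db2 - lb2 - db1: 11 + 15 + 4 = 30
api2 - cache1 - lb1 - mq2 - db1: 8 + 7 + 2 + 8 = 25
api2 - lb1 - mq2 - db1: 14 + 2 + 8 = 24
api2 - db2 - mq2 - db1: 11 + 5 + 8 = 24
Best route has total 24 ms.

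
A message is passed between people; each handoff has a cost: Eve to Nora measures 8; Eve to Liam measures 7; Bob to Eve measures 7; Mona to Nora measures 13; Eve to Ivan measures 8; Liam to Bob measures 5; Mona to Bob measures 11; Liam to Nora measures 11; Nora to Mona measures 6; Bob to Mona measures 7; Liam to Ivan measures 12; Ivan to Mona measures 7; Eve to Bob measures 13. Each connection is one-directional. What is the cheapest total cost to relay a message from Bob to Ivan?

15

Candidate routes:
Bob - Eve - Liam - Ivan: 7 + 7 + 12 = 26
Bob - Eve - Ivan: 7 + 8 = 15
Shortest: 15.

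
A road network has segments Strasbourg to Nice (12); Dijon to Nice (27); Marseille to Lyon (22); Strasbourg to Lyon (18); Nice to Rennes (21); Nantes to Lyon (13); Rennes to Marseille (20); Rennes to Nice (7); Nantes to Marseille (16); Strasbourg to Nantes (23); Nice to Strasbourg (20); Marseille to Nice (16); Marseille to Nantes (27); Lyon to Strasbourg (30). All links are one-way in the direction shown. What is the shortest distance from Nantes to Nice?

32

Routes from Nantes to Nice:
Nantes → Marseille → Lyon → Strasbourg → Nice: 16 + 22 + 30 + 12 = 80
Nantes → Lyon → Strasbourg → Nice: 13 + 30 + 12 = 55
Nantes → Marseille → Nice: 16 + 16 = 32
The minimum is 32 mi.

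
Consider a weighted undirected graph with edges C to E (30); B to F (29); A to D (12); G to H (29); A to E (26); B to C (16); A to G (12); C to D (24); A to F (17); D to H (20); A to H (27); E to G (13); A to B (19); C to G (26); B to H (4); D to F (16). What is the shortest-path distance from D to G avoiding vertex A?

49

Comparing a few candidate routes:
D → H → B → C → G: 20 + 4 + 16 + 26 = 66
D → C → B → H → G: 24 + 16 + 4 + 29 = 73
D → C → G: 24 + 26 = 50
D → C → E → G: 24 + 30 + 13 = 67
D → H → G: 20 + 29 = 49
The minimum is 49.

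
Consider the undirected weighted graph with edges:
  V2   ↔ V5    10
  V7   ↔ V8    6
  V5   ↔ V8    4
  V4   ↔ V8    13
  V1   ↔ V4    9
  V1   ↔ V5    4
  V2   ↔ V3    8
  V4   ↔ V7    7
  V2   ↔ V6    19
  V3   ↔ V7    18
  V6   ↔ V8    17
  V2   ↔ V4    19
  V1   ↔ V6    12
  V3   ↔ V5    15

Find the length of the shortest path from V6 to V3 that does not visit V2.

31

Comparing a few candidate routes:
V6 - V1 - V5 - V3: 12 + 4 + 15 = 31
V6 - V8 - V7 - V3: 17 + 6 + 18 = 41
V6 - V8 - V5 - V3: 17 + 4 + 15 = 36
Best route has total 31.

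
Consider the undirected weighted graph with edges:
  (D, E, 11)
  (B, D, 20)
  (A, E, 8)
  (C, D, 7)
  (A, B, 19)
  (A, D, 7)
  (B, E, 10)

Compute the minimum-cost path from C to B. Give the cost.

Paths from C to B:
C - D - A - B: 7 + 7 + 19 = 33
C - D - E - A - B: 7 + 11 + 8 + 19 = 45
C - D - E - B: 7 + 11 + 10 = 28
C - D - A - E - B: 7 + 7 + 8 + 10 = 32
C - D - B: 7 + 20 = 27
Best route has total 27.

27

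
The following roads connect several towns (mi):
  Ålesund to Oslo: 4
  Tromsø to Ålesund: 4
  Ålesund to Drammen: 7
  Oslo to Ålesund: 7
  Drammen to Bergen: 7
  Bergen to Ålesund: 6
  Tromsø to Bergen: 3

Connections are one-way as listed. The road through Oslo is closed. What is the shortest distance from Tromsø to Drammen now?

11

Candidate routes:
Tromsø-Ålesund-Drammen: 4 + 7 = 11
Tromsø-Bergen-Ålesund-Drammen: 3 + 6 + 7 = 16
The minimum is 11 mi.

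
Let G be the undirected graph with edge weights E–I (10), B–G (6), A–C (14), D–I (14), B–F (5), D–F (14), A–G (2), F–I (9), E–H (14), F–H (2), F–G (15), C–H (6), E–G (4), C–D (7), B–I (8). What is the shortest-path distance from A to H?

15

A few of the A→H routes:
A-G-B-F-H: 2 + 6 + 5 + 2 = 15
A-C-H: 14 + 6 = 20
A-G-F-H: 2 + 15 + 2 = 19
The minimum is 15.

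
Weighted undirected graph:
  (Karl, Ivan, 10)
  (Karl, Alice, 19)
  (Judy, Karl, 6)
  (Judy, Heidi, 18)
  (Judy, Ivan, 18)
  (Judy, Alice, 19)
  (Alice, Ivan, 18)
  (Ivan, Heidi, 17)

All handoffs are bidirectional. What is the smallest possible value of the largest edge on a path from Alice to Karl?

18

Comparing a few candidate routes:
Alice-Ivan-Judy-Karl: max(18, 18, 6) = 18
Alice-Ivan-Karl: max(18, 10) = 18
Alice-Ivan-Heidi-Judy-Karl: max(18, 17, 18, 6) = 18
Alice-Judy-Karl: max(19, 6) = 19
Smallest bottleneck: 18.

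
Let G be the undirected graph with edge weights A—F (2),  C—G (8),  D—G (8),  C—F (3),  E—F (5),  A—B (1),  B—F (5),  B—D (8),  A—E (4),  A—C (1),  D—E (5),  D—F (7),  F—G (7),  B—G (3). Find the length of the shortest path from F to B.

3

Some routes from F to B:
F → C → A → B: 3 + 1 + 1 = 5
F → A → B: 2 + 1 = 3
F → G → B: 7 + 3 = 10
F → B: 5
F → E → A → B: 5 + 4 + 1 = 10
Best route has total 3.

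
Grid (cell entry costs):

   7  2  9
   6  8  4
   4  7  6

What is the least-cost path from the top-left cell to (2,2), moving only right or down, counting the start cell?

27

Best path: r0c0 -> r0c1 -> r1c1 -> r1c2 -> r2c2
Cost: 7 + 2 + 8 + 4 + 6 = 27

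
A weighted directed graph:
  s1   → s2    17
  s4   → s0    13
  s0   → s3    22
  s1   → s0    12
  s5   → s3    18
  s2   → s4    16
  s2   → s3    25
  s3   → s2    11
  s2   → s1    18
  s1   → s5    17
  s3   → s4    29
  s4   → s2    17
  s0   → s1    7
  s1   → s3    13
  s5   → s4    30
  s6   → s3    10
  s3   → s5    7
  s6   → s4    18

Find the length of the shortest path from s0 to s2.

Checking several routes:
s0 - s1 - s5 - s3 - s2: 7 + 17 + 18 + 11 = 53
s0 - s3 - s2: 22 + 11 = 33
s0 - s1 - s2: 7 + 17 = 24
s0 - s1 - s3 - s2: 7 + 13 + 11 = 31
The minimum is 24.

24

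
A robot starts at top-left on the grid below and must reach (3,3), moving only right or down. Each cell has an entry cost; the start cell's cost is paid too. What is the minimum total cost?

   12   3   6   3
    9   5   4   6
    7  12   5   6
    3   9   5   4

Cheapest: [0,0] -> [0,1] -> [1,1] -> [1,2] -> [2,2] -> [3,2] -> [3,3]
  12 + 3 + 5 + 4 + 5 + 5 + 4 = 38
(Top row then right column would cost 40.)

38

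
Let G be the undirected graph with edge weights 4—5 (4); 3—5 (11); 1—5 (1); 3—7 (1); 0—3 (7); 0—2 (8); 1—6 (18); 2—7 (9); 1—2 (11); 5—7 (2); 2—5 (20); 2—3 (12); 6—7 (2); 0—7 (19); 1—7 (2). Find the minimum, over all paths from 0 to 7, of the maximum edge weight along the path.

A few of the 0→7 routes:
0 → 2 → 1 → 7: max(8, 11, 2) = 11
0 → 3 → 5 → 1 → 7: max(7, 11, 1, 2) = 11
0 → 2 → 7: max(8, 9) = 9
0 → 3 → 5 → 7: max(7, 11, 2) = 11
0 → 3 → 5 → 1 → 2 → 7: max(7, 11, 1, 11, 9) = 11
0 → 3 → 7: max(7, 1) = 7
Smallest bottleneck: 7.

7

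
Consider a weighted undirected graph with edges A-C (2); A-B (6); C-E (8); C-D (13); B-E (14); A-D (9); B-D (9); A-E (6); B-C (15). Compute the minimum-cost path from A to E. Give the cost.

6

Some routes from A to E:
A→E: 6
A→D→C→E: 9 + 13 + 8 = 30
A→B→C→E: 6 + 15 + 8 = 29
A→C→E: 2 + 8 = 10
A→B→E: 6 + 14 = 20
A→C→B→E: 2 + 15 + 14 = 31
Best route has total 6.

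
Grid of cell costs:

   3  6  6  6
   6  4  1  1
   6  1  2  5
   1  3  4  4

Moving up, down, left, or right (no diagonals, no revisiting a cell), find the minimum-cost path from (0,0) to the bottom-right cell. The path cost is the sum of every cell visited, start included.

24

Path (0,0) → (0,1) → (1,1) → (1,2) → (1,3) → (2,3) → (3,3): 3 + 6 + 4 + 1 + 1 + 5 + 4 = 24.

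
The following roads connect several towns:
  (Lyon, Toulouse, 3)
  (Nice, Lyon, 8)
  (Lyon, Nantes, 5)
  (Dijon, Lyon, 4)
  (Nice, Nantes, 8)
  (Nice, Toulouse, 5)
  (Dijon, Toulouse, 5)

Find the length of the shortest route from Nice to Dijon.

10

Paths from Nice to Dijon:
Nice - Lyon - Dijon: 8 + 4 = 12
Nice - Nantes - Lyon - Dijon: 8 + 5 + 4 = 17
Nice - Toulouse - Lyon - Dijon: 5 + 3 + 4 = 12
Nice - Lyon - Toulouse - Dijon: 8 + 3 + 5 = 16
Nice - Toulouse - Dijon: 5 + 5 = 10
Nice - Nantes - Lyon - Toulouse - Dijon: 8 + 5 + 3 + 5 = 21
Best route has total 10.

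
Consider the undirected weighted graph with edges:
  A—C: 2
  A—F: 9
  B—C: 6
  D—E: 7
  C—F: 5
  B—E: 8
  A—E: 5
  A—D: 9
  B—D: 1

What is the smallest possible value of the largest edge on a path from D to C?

Checking several routes:
D -> E -> A -> C: max(7, 5, 2) = 7
D -> B -> E -> A -> C: max(1, 8, 5, 2) = 8
D -> E -> B -> C: max(7, 8, 6) = 8
D -> B -> C: max(1, 6) = 6
Best route has worst link 6.

6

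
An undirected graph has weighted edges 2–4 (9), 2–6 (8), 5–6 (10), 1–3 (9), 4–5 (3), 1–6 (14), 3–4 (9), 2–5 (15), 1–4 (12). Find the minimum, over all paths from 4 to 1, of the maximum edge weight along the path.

9

Checking several routes:
4→1: max(12) = 12
4→2→6→1: max(9, 8, 14) = 14
4→5→6→1: max(3, 10, 14) = 14
4→3→1: max(9, 9) = 9
Smallest bottleneck: 9.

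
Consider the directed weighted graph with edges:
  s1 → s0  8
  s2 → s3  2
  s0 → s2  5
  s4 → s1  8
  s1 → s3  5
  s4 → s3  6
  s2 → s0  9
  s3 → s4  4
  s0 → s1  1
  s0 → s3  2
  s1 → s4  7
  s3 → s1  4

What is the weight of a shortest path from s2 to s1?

6

Routes from s2 to s1:
s2 - s3 - s4 - s1: 2 + 4 + 8 = 14
s2 - s0 - s3 - s4 - s1: 9 + 2 + 4 + 8 = 23
s2 - s3 - s1: 2 + 4 = 6
s2 - s0 - s1: 9 + 1 = 10
s2 - s0 - s3 - s1: 9 + 2 + 4 = 15
The minimum is 6.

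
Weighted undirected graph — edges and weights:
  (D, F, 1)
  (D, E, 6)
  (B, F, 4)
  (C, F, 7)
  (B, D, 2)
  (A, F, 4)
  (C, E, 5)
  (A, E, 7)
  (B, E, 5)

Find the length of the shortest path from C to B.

10

A few of the C→B routes:
C -> E -> B: 5 + 5 = 10
C -> E -> D -> B: 5 + 6 + 2 = 13
C -> F -> D -> B: 7 + 1 + 2 = 10
C -> F -> B: 7 + 4 = 11
The minimum is 10.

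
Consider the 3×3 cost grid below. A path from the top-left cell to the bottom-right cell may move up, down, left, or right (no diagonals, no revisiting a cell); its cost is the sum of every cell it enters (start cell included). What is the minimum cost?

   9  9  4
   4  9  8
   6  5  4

One optimal route is (0,0) -> (1,0) -> (2,0) -> (2,1) -> (2,2).
Its cost is 9 + 4 + 6 + 5 + 4 = 28.

28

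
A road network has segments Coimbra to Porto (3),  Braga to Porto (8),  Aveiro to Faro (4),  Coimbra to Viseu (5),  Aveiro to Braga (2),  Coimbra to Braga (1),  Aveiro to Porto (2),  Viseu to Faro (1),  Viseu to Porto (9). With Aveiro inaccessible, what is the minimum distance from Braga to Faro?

7

Paths from Braga to Faro avoiding Aveiro:
Braga→Porto→Viseu→Faro: 8 + 9 + 1 = 18
Braga→Coimbra→Viseu→Faro: 1 + 5 + 1 = 7
Braga→Porto→Coimbra→Viseu→Faro: 8 + 3 + 5 + 1 = 17
Braga→Coimbra→Porto→Viseu→Faro: 1 + 3 + 9 + 1 = 14
Best route has total 7.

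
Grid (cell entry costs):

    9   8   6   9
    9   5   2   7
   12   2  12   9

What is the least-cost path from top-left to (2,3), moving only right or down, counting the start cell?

One optimal route is (0,0)→(0,1)→(1,1)→(1,2)→(1,3)→(2,3).
Its cost is 9 + 8 + 5 + 2 + 7 + 9 = 40.

40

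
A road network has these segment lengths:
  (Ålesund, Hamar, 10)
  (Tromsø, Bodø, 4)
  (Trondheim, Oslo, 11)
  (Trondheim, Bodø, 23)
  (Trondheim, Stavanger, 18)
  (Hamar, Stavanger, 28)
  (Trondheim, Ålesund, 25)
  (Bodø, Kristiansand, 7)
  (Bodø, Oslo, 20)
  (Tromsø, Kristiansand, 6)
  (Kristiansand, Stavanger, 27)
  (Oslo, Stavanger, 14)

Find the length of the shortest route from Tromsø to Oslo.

Checking several routes:
Tromsø-Bodø-Oslo: 4 + 20 = 24
Tromsø-Kristiansand-Bodø-Oslo: 6 + 7 + 20 = 33
Tromsø-Bodø-Trondheim-Oslo: 4 + 23 + 11 = 38
Shortest: 24.

24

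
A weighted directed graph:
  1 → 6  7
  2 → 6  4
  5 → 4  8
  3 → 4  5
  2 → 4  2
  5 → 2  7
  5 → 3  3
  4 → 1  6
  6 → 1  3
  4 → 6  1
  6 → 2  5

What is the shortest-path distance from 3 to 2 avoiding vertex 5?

11

Candidate routes:
3 -> 4 -> 1 -> 6 -> 2: 5 + 6 + 7 + 5 = 23
3 -> 4 -> 6 -> 2: 5 + 1 + 5 = 11
The minimum is 11.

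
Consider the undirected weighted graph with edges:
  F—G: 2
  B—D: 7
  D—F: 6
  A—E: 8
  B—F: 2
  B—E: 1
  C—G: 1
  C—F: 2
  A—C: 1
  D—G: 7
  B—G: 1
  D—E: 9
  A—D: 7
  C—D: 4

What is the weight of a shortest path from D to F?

Comparing a few candidate routes:
D → C → F: 4 + 2 = 6
D → C → G → B → F: 4 + 1 + 1 + 2 = 8
D → C → G → F: 4 + 1 + 2 = 7
D → F: 6
The minimum is 6.

6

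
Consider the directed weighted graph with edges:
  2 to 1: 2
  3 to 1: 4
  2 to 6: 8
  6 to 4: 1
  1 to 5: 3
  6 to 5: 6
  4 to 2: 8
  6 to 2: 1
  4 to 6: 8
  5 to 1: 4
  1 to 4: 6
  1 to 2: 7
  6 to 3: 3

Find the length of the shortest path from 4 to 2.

Comparing a few candidate routes:
4 - 2: 8
4 - 6 - 3 - 1 - 2: 8 + 3 + 4 + 7 = 22
4 - 6 - 2: 8 + 1 = 9
The minimum is 8.

8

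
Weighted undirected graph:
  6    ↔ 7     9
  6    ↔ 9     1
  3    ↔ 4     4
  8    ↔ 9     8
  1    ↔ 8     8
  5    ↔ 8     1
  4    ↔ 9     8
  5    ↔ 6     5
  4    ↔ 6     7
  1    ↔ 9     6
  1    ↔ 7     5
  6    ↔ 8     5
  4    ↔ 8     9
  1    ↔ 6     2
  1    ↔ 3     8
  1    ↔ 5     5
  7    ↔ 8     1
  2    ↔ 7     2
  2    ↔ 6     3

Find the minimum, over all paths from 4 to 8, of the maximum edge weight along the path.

Checking several routes:
4 - 6 - 1 - 5 - 8: max(7, 2, 5, 1) = 7
4 - 6 - 5 - 8: max(7, 5, 1) = 7
4 - 6 - 9 - 1 - 5 - 8: max(7, 1, 6, 5, 1) = 7
4 - 6 - 1 - 7 - 8: max(7, 2, 5, 1) = 7
4 - 6 - 9 - 1 - 7 - 8: max(7, 1, 6, 5, 1) = 7
Smallest bottleneck: 7.

7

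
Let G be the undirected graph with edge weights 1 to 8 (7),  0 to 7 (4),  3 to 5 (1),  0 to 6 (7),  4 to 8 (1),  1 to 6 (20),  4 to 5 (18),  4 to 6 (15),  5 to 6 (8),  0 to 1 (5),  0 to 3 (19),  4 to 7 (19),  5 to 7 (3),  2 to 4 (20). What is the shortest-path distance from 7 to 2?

37

Checking several routes:
7 → 0 → 1 → 8 → 4 → 2: 4 + 5 + 7 + 1 + 20 = 37
7 → 4 → 2: 19 + 20 = 39
7 → 5 → 4 → 2: 3 + 18 + 20 = 41
Best route has total 37.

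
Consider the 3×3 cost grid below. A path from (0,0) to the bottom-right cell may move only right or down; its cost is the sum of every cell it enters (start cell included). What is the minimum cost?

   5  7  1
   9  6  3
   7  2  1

Path (0,0)→(0,1)→(0,2)→(1,2)→(2,2): 5 + 7 + 1 + 3 + 1 = 17.

17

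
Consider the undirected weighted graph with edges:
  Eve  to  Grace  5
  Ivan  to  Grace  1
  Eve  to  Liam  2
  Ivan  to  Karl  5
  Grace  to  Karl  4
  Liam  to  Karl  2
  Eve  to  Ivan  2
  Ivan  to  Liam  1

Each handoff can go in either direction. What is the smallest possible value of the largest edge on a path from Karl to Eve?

Checking several routes:
Karl→Grace→Ivan→Eve: max(4, 1, 2) = 4
Karl→Liam→Ivan→Eve: max(2, 1, 2) = 2
Karl→Liam→Eve: max(2, 2) = 2
The minimum achievable maximum is 2.

2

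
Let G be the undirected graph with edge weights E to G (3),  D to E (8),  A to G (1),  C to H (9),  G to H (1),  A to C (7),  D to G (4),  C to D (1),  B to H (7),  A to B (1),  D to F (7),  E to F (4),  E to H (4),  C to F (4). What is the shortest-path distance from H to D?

5

Some routes from H to D:
H - G - D: 1 + 4 = 5
H - C - D: 9 + 1 = 10
H - E - G - D: 4 + 3 + 4 = 11
H - G - A - C - D: 1 + 1 + 7 + 1 = 10
Best route has total 5.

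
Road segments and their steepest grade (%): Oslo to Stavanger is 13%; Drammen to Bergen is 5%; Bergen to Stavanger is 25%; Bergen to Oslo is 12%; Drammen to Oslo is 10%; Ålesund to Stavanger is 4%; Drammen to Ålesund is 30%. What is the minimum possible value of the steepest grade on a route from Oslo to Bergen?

10

Routes from Oslo to Bergen:
Oslo - Stavanger - Ålesund - Drammen - Bergen: max(13, 4, 30, 5) = 30
Oslo - Drammen - Bergen: max(10, 5) = 10
Oslo - Bergen: max(12) = 12
Oslo - Drammen - Ålesund - Stavanger - Bergen: max(10, 30, 4, 25) = 30
Oslo - Stavanger - Bergen: max(13, 25) = 25
The minimum achievable maximum is 10%.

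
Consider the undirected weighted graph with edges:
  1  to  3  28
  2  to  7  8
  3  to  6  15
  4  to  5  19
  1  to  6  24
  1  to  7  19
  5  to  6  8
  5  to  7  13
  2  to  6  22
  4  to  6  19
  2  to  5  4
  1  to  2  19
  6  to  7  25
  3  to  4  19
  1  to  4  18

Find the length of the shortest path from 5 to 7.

Checking several routes:
5→2→7: 4 + 8 = 12
5→6→2→7: 8 + 22 + 8 = 38
5→6→7: 8 + 25 = 33
5→7: 13
The minimum is 12.

12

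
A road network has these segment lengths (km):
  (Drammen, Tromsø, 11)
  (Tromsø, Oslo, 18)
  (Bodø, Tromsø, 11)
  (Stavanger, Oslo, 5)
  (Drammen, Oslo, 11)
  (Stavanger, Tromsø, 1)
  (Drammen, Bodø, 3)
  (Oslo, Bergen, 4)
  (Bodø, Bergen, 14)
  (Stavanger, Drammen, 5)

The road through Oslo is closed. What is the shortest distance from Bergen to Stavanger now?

A few of the Bergen→Stavanger routes:
Bergen -> Bodø -> Tromsø -> Stavanger: 14 + 11 + 1 = 26
Bergen -> Bodø -> Drammen -> Tromsø -> Stavanger: 14 + 3 + 11 + 1 = 29
Bergen -> Bodø -> Drammen -> Stavanger: 14 + 3 + 5 = 22
Best route has total 22 km.

22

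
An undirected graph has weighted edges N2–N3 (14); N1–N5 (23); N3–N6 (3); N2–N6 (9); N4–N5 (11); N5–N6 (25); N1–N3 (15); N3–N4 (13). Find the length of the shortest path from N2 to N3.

A few of the N2→N3 routes:
N2-N3: 14
N2-N6-N5-N4-N3: 9 + 25 + 11 + 13 = 58
N2-N6-N3: 9 + 3 = 12
Shortest: 12.

12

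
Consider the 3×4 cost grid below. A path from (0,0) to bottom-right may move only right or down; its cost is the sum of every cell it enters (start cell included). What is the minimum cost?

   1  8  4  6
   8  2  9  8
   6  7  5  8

Best path: r0c0→r0c1→r1c1→r2c1→r2c2→r2c3
Cost: 1 + 8 + 2 + 7 + 5 + 8 = 31
For comparison, the top-then-right route costs 35.

31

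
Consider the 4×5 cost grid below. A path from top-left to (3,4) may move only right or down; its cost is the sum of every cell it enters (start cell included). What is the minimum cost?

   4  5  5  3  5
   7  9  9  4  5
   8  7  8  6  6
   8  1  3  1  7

One optimal route is (0,0) → (0,1) → (0,2) → (0,3) → (1,3) → (2,3) → (3,3) → (3,4).
Its cost is 4 + 5 + 5 + 3 + 4 + 6 + 1 + 7 = 35.

35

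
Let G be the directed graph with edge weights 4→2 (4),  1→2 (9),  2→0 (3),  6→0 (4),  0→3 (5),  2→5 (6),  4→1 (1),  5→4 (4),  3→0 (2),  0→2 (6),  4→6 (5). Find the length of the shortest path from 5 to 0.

Routes from 5 to 0:
5-4-6-0: 4 + 5 + 4 = 13
5-4-1-2-0: 4 + 1 + 9 + 3 = 17
5-4-2-0: 4 + 4 + 3 = 11
Shortest: 11.

11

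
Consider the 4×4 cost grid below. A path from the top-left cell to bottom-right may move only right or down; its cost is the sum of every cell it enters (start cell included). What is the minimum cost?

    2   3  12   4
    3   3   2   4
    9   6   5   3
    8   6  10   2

19

Best path: r0c0→r0c1→r1c1→r1c2→r1c3→r2c3→r3c3
Cost: 2 + 3 + 3 + 2 + 4 + 3 + 2 = 19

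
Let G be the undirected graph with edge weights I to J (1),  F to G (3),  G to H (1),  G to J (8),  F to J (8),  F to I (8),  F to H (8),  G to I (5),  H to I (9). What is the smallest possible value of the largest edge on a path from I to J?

Checking several routes:
I→F→J: max(8, 8) = 8
I→F→H→G→J: max(8, 8, 1, 8) = 8
I→F→G→J: max(8, 3, 8) = 8
I→J: max(1) = 1
Best route has worst link 1.

1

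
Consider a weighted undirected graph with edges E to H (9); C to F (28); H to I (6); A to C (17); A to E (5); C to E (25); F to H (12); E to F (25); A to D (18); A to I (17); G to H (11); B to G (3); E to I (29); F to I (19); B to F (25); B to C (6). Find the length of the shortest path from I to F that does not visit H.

19

Some routes from I to F avoiding H:
I-F: 19
I-E-F: 29 + 25 = 54
I-A-E-F: 17 + 5 + 25 = 47
Shortest: 19.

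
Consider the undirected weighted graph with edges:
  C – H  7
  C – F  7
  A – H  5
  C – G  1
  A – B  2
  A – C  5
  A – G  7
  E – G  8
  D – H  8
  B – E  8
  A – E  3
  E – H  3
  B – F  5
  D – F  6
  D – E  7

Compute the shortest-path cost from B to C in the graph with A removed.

12

Comparing a few candidate routes:
B→F→C: 5 + 7 = 12
B→E→G→C: 8 + 8 + 1 = 17
B→E→H→C: 8 + 3 + 7 = 18
The minimum is 12.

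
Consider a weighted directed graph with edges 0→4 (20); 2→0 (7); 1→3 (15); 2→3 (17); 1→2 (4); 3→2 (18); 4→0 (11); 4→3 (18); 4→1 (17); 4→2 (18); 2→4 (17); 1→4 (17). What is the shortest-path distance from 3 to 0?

Routes from 3 to 0:
3 -> 2 -> 4 -> 0: 18 + 17 + 11 = 46
3 -> 2 -> 0: 18 + 7 = 25
Best route has total 25.

25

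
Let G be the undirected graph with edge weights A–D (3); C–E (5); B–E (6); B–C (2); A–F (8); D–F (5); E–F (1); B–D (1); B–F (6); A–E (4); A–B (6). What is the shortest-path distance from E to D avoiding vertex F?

Checking several routes:
E → A → D: 4 + 3 = 7
E → A → B → D: 4 + 6 + 1 = 11
E → C → B → D: 5 + 2 + 1 = 8
E → B → D: 6 + 1 = 7
The minimum is 7.

7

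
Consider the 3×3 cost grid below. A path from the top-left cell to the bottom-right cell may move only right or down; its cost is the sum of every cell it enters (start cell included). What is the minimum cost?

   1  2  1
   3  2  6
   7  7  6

16

Cheapest: [0,0] → [0,1] → [0,2] → [1,2] → [2,2]
  1 + 2 + 1 + 6 + 6 = 16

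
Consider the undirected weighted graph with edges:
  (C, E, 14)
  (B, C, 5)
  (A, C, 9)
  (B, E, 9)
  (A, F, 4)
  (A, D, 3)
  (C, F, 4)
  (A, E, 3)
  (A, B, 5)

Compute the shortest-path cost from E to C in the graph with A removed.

Candidate routes:
E - B - C: 9 + 5 = 14
E - C: 14
The minimum is 14.

14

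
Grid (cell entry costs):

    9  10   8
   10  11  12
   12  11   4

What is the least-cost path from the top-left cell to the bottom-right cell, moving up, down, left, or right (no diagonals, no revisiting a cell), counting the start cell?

43

Path (0,0) (0,1) (0,2) (1,2) (2,2): 9 + 10 + 8 + 12 + 4 = 43.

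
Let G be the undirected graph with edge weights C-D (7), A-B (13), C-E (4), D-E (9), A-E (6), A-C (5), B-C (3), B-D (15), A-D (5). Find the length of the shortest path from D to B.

10

Comparing a few candidate routes:
D-B: 15
D-C-B: 7 + 3 = 10
D-E-C-B: 9 + 4 + 3 = 16
D-A-C-B: 5 + 5 + 3 = 13
The minimum is 10.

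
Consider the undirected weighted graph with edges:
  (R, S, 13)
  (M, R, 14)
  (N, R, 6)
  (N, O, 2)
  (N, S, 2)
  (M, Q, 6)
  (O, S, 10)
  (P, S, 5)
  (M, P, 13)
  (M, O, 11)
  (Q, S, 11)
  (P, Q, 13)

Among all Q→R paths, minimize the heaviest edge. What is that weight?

11

Comparing a few candidate routes:
Q-M-O-N-R: max(6, 11, 2, 6) = 11
Q-S-O-N-R: max(11, 10, 2, 6) = 11
Q-S-N-R: max(11, 2, 6) = 11
Q-M-O-S-N-R: max(6, 11, 10, 2, 6) = 11
Smallest bottleneck: 11.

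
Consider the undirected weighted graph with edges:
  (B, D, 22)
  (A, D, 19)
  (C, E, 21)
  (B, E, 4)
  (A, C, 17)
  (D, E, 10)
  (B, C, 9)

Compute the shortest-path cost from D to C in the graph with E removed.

31

Routes from D to C avoiding E:
D → A → C: 19 + 17 = 36
D → B → C: 22 + 9 = 31
Shortest: 31.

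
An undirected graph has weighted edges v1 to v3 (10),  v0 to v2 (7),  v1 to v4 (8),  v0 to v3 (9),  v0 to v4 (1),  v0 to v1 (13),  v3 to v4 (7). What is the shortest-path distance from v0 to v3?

Comparing a few candidate routes:
v0 -> v3: 9
v0 -> v1 -> v3: 13 + 10 = 23
v0 -> v4 -> v3: 1 + 7 = 8
v0 -> v4 -> v1 -> v3: 1 + 8 + 10 = 19
The minimum is 8.

8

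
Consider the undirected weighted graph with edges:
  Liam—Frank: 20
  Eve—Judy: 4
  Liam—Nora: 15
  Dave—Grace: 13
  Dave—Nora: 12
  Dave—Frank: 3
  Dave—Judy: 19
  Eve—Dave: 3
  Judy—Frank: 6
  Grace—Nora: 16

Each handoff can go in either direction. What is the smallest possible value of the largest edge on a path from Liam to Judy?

A few of the Liam→Judy routes:
Liam→Nora→Dave→Eve→Judy: max(15, 12, 3, 4) = 15
Liam→Nora→Dave→Frank→Judy: max(15, 12, 3, 6) = 15
Liam→Nora→Grace→Dave→Eve→Judy: max(15, 16, 13, 3, 4) = 16
Liam→Nora→Grace→Dave→Frank→Judy: max(15, 16, 13, 3, 6) = 16
Smallest bottleneck: 15.

15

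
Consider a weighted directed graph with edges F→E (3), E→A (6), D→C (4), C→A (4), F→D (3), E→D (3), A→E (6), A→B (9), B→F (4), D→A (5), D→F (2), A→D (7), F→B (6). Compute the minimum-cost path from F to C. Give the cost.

Paths from F to C:
F -> E -> D -> C: 3 + 3 + 4 = 10
F -> D -> C: 3 + 4 = 7
F -> E -> A -> D -> C: 3 + 6 + 7 + 4 = 20
Shortest: 7.

7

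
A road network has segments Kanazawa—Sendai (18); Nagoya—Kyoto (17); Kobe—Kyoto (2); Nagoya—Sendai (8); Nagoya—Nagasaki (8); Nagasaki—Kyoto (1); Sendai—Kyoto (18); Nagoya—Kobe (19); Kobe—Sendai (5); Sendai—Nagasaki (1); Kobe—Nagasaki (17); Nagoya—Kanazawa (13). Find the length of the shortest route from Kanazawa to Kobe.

22

A few of the Kanazawa→Kobe routes:
Kanazawa - Nagoya - Nagasaki - Kyoto - Kobe: 13 + 8 + 1 + 2 = 24
Kanazawa - Sendai - Kobe: 18 + 5 = 23
Kanazawa - Nagoya - Sendai - Nagasaki - Kyoto - Kobe: 13 + 8 + 1 + 1 + 2 = 25
Kanazawa - Sendai - Nagasaki - Kyoto - Kobe: 18 + 1 + 1 + 2 = 22
Shortest: 22.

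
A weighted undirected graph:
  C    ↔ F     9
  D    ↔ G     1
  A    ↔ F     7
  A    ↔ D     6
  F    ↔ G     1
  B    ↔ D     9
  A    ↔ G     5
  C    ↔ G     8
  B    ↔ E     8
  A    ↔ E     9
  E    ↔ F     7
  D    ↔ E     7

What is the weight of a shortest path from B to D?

Some routes from B to D:
B -> E -> F -> G -> D: 8 + 7 + 1 + 1 = 17
B -> E -> A -> G -> D: 8 + 9 + 5 + 1 = 23
B -> E -> D: 8 + 7 = 15
B -> E -> A -> D: 8 + 9 + 6 = 23
B -> D: 9
The minimum is 9.

9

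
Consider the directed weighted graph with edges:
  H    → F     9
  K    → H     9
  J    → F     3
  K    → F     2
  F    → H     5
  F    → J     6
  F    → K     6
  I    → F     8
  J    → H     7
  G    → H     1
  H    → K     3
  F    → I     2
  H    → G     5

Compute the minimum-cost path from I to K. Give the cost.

14

Routes from I to K:
I -> F -> H -> K: 8 + 5 + 3 = 16
I -> F -> K: 8 + 6 = 14
I -> F -> J -> H -> K: 8 + 6 + 7 + 3 = 24
Shortest: 14.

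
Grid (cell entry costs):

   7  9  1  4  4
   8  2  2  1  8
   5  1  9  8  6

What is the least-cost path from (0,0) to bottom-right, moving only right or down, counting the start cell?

Cheapest: r0c0 -> r0c1 -> r0c2 -> r1c2 -> r1c3 -> r1c4 -> r2c4
  7 + 9 + 1 + 2 + 1 + 8 + 6 = 34

34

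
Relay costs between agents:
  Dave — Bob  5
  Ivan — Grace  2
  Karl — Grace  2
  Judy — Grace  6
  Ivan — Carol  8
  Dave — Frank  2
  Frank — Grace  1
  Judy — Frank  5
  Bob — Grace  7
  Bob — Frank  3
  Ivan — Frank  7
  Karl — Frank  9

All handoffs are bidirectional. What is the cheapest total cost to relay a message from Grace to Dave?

3

Some routes from Grace to Dave:
Grace-Bob-Dave: 7 + 5 = 12
Grace-Frank-Dave: 1 + 2 = 3
Grace-Bob-Frank-Dave: 7 + 3 + 2 = 12
Grace-Ivan-Frank-Dave: 2 + 7 + 2 = 11
Grace-Frank-Bob-Dave: 1 + 3 + 5 = 9
Grace-Judy-Frank-Dave: 6 + 5 + 2 = 13
The minimum is 3.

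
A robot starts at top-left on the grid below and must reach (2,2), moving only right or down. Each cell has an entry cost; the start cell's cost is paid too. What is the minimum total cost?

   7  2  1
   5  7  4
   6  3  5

19

Cheapest: r0c0 r0c1 r0c2 r1c2 r2c2
  7 + 2 + 1 + 4 + 5 = 19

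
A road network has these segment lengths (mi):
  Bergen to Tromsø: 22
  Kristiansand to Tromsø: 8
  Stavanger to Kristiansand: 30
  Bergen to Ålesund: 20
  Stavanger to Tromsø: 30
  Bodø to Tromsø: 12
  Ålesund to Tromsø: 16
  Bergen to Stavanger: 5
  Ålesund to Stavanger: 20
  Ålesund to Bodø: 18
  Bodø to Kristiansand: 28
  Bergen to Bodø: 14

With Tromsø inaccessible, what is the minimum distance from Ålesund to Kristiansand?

46

Paths from Ålesund to Kristiansand avoiding Tromsø:
Ålesund - Stavanger - Kristiansand: 20 + 30 = 50
Ålesund - Bodø - Kristiansand: 18 + 28 = 46
Ålesund - Stavanger - Bergen - Bodø - Kristiansand: 20 + 5 + 14 + 28 = 67
Ålesund - Bodø - Bergen - Stavanger - Kristiansand: 18 + 14 + 5 + 30 = 67
Ålesund - Bergen - Stavanger - Kristiansand: 20 + 5 + 30 = 55
Ålesund - Bergen - Bodø - Kristiansand: 20 + 14 + 28 = 62
The minimum is 46 mi.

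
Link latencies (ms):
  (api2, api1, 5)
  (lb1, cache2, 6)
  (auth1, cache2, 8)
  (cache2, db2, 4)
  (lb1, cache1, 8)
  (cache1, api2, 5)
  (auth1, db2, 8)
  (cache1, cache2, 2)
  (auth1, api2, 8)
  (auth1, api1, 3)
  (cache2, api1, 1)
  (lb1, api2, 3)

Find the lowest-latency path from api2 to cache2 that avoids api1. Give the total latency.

Checking several routes:
api2 -> cache1 -> lb1 -> cache2: 5 + 8 + 6 = 19
api2 -> lb1 -> cache1 -> cache2: 3 + 8 + 2 = 13
api2 -> auth1 -> cache2: 8 + 8 = 16
api2 -> cache1 -> cache2: 5 + 2 = 7
api2 -> lb1 -> cache2: 3 + 6 = 9
Shortest: 7 ms.

7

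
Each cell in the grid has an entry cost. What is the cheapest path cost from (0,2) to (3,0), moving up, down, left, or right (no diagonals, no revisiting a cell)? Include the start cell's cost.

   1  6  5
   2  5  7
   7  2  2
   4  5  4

Best path: r0c2 r0c1 r0c0 r1c0 r2c0 r3c0
Cost: 5 + 6 + 1 + 2 + 7 + 4 = 25

25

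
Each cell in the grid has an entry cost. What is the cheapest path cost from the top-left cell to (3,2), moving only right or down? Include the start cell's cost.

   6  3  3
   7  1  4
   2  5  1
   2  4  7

22

One optimal route is [0,0]→[0,1]→[1,1]→[1,2]→[2,2]→[3,2].
Its cost is 6 + 3 + 1 + 4 + 1 + 7 = 22.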